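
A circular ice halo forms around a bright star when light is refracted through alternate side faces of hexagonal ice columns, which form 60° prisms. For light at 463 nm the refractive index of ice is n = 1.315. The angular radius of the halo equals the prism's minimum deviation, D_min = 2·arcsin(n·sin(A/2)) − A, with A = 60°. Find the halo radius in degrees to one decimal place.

22.2°

n·sin(A/2) = 1.315 × sin 30° = 1.315 × 0.5000 = 0.6575.
D_min = 2·arcsin(0.6575) − 60° = 2 × 41.109° − 60° = 22.219°.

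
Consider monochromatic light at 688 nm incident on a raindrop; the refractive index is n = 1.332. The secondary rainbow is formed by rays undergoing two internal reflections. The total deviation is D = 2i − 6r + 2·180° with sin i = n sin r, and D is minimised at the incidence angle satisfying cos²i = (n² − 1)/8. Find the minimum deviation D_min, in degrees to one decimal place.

230.6°

cos²i = (1.77422 − 1)/8 = 0.09678; i = arccos(0.31109) = 71.875°.
sin r = sin 71.875°/1.332 = 0.71350; r = 45.520°.
D_min = 2·71.875° − 6·45.520° + 360° = 230.628°.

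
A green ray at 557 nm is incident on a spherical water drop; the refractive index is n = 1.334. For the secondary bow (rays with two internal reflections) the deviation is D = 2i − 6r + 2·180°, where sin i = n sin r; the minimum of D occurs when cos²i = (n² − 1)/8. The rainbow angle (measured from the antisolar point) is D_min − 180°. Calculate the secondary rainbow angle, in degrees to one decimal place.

cos²i = (1.77956 − 1)/8 = 0.09744; i = arccos(0.31216) = 71.810°.
sin r = sin 71.810°/1.334 = 0.71217; r = 45.411°.
D_min = 2·71.810° − 6·45.411° + 360° = 231.153°.
Rainbow angle = D_min − 180° = 51.153°.

51.2°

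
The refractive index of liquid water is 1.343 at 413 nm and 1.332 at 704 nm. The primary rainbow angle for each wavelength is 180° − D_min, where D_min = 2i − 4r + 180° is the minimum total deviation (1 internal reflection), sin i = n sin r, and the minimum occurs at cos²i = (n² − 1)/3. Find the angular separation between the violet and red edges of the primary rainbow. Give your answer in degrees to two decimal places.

At 413 nm (n = 1.343): cos²i = 0.26788 → i = 58.830°, r = 39.577°, D_min = 139.354°, rainbow angle = 40.646°.
At 704 nm (n = 1.332): cos²i = 0.25807 → i = 59.469°, r = 40.290°, D_min = 137.776°, rainbow angle = 42.224°.
Angular width = |40.646° − 42.224°| = 1.578°.

1.58°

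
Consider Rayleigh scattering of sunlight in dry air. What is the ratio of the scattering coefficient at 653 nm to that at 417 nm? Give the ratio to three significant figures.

Rayleigh scattering ∝ λ⁻⁴, so the ratio of coefficients is the inverse fourth power of the wavelength ratio.
σ(653)/σ(417) = (417/653)⁴ = (0.6386)⁴ = 0.1663.

0.166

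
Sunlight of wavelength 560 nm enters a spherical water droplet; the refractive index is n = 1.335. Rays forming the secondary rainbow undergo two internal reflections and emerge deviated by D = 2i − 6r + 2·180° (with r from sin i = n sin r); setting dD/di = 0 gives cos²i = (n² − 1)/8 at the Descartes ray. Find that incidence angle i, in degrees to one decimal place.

71.8°

cos²i = (1.335² − 1)/8 = (1.78222 − 1)/8 = 0.09778.
cos i = 0.31269, so i = 71.778°.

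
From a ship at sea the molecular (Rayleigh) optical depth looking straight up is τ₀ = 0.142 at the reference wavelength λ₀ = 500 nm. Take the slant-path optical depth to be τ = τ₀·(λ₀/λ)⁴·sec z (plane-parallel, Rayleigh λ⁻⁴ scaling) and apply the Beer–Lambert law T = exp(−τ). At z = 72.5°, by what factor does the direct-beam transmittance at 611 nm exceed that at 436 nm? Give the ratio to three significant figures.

Airmass: sec 72.5° = 3.3255.
τ(611 nm) = 0.142 × (500/611)⁴ × 3.3255 = 0.142 × 0.4485 × 3.3255 = 0.2118.
τ(436 nm) = 0.142 × (500/436)⁴ × 3.3255 = 0.142 × 1.7296 × 3.3255 = 0.8167.
T(611)/T(436) = exp(τ_B − τ_A) = exp(0.6050) = 1.8312.

1.83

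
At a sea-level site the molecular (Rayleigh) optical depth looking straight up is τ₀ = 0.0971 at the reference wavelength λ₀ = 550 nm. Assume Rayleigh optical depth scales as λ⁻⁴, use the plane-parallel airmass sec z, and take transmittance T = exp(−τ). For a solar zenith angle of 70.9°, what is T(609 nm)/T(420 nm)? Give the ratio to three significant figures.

1.96

Airmass: sec 70.9° = 3.0561.
τ(609 nm) = 0.0971 × (550/609)⁴ × 3.0561 = 0.0971 × 0.6652 × 3.0561 = 0.1974.
τ(420 nm) = 0.0971 × (550/420)⁴ × 3.0561 = 0.0971 × 2.9407 × 3.0561 = 0.8726.
T(609)/T(420) = exp(τ_B − τ_A) = exp(0.6752) = 1.9645.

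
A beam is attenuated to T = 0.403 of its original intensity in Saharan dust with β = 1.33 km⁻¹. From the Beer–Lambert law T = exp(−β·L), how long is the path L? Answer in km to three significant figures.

0.683 km

Beer–Lambert: T = exp(−βL) ⇒ L = −ln(T)/β = −ln(0.403)/1.33 = 0.9088/1.33 = 0.6833 km.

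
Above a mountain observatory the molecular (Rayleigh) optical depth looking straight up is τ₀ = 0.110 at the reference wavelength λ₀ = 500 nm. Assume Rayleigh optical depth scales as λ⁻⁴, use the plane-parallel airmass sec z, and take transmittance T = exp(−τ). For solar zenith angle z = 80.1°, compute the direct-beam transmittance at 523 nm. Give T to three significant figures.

0.586

sec 80.1° = 5.8164.
τ = 0.110 × (500/523)⁴ × 5.8164 = 0.110 × 0.8354 × 5.8164 = 0.5345.
T = exp(−0.5345) = 0.5860.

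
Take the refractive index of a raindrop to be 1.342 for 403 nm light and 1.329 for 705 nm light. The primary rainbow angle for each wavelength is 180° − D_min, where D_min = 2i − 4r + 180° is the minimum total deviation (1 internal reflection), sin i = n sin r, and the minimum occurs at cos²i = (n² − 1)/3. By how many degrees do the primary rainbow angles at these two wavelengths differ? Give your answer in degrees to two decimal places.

1.88°

At 403 nm (n = 1.342): cos²i = 0.26699 → i = 58.888°, r = 39.641°, D_min = 139.213°, rainbow angle = 40.787°.
At 705 nm (n = 1.329): cos²i = 0.25541 → i = 59.643°, r = 40.487°, D_min = 137.337°, rainbow angle = 42.663°.
Angular width = |40.787° − 42.663°| = 1.876°.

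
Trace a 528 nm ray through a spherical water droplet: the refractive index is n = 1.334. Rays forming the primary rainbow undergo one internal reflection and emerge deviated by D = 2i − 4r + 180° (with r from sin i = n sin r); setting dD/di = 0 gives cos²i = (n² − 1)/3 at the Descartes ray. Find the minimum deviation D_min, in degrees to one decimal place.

cos²i = (1.77956 − 1)/3 = 0.25985; i = arccos(0.50976) = 59.352°.
sin r = sin 59.352°/1.334 = 0.64492; r = 40.159°.
D_min = 2·59.352° − 4·40.159° + 180° = 138.067°.

138.1°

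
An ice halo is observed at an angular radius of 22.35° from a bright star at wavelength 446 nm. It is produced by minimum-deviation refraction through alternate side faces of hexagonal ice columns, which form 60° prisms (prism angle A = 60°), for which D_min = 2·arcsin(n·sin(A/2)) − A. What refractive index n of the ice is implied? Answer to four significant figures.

Rearranging: n = sin((D_min + A)/2) / sin(A/2).
(D_min + A)/2 = (22.35° + 60°)/2 = 41.175°.
n = sin 41.175° / sin 30° = 0.6584 / 0.5000 = 1.3167.

1.317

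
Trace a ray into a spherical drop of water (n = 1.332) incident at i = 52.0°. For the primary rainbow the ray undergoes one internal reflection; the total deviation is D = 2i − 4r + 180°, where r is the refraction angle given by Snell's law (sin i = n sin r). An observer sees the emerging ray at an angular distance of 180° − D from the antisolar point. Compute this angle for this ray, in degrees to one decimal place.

sin r = sin 52.0° / 1.332 = 0.7880/1.332 = 0.5916; r = 36.27°.
D = 2·52.0° − 4·36.27° + 180° = 104.00° − 145.08° + 180° = 138.92°.
Angle from antisolar point = 180° − D = 41.08°.

41.1°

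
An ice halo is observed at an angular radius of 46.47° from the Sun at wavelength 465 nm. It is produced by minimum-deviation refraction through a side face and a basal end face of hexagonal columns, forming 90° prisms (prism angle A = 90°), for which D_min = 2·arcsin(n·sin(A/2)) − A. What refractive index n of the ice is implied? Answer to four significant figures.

Rearranging: n = sin((D_min + A)/2) / sin(A/2).
(D_min + A)/2 = (46.47° + 90°)/2 = 68.235°.
n = sin 68.235° / sin 45° = 0.9287 / 0.7071 = 1.3134.

1.313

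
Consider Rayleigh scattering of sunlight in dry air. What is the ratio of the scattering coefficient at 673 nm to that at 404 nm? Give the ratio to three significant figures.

Rayleigh scattering ∝ λ⁻⁴, so the ratio of coefficients is the inverse fourth power of the wavelength ratio.
σ(673)/σ(404) = (404/673)⁴ = (0.6003)⁴ = 0.1299.

0.130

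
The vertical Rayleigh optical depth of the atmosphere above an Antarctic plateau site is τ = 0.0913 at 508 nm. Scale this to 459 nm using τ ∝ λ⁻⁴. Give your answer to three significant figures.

0.137

τ(459 nm) = τ(508 nm) × (508/459)⁴ = 0.0913 × (1.1068)⁴ = 0.0913 × 1.5004 = 0.1370.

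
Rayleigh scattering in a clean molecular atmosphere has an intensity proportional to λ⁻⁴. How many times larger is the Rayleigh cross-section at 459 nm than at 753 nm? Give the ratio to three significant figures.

Rayleigh scattering ∝ λ⁻⁴, so the ratio of coefficients is the inverse fourth power of the wavelength ratio.
σ(459)/σ(753) = (753/459)⁴ = (1.6405)⁴ = 7.243.

7.24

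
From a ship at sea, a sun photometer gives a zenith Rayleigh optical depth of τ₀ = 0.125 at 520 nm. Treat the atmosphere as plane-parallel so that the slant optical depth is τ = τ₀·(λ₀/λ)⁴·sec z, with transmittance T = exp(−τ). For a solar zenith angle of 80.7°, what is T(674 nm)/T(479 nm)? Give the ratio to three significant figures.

2.23

Airmass: sec 80.7° = 6.1880.
τ(674 nm) = 0.125 × (520/674)⁴ × 6.1880 = 0.125 × 0.3543 × 6.1880 = 0.2741.
τ(479 nm) = 0.125 × (520/479)⁴ × 6.1880 = 0.125 × 1.3889 × 6.1880 = 1.0743.
T(674)/T(479) = exp(τ_B − τ_A) = exp(0.8003) = 2.2261.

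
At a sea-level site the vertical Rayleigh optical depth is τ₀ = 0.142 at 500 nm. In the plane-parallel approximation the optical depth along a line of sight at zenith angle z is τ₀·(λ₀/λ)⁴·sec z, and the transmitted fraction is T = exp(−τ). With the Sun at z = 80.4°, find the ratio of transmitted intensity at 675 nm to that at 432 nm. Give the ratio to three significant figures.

3.57

Airmass: sec 80.4° = 5.9963.
τ(675 nm) = 0.142 × (500/675)⁴ × 5.9963 = 0.142 × 0.3011 × 5.9963 = 0.2564.
τ(432 nm) = 0.142 × (500/432)⁴ × 5.9963 = 0.142 × 1.7945 × 5.9963 = 1.5280.
T(675)/T(432) = exp(τ_B − τ_A) = exp(1.2716) = 3.5667.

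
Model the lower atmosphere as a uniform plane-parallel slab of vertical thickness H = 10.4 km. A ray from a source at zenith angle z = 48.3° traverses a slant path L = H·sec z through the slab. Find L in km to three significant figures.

sec z = 1/cos 48.3° = 1.5032.
L = 10.4 × 1.5032 = 15.634 km.

15.6 km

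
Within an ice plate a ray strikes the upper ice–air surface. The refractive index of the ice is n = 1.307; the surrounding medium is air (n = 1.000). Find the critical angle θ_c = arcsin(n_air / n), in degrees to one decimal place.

sin θ_c = n_air / n = 1.000 / 1.307 = 0.7651.
θ_c = arcsin(0.7651) = 49.92°.

49.9°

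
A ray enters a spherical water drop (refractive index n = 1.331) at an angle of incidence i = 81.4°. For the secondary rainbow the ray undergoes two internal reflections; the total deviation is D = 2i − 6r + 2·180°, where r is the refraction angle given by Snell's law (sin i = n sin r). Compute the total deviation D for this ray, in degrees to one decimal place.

sin r = sin 81.4° / 1.331 = 0.9888/1.331 = 0.7429; r = 47.98°.
D = 2·81.4° − 6·47.98° + 2·180° = 162.80° − 287.86° + 360° = 234.94°.

234.9°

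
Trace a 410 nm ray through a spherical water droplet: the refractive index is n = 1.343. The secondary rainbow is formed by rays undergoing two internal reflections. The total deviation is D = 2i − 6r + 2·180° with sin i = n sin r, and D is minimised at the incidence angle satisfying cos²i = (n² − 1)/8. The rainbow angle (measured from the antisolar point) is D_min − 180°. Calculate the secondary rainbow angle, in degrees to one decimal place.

cos²i = (1.80365 − 1)/8 = 0.10046; i = arccos(0.31695) = 71.522°.
sin r = sin 71.522°/1.343 = 0.70621; r = 44.928°.
D_min = 2·71.522° − 6·44.928° + 360° = 233.478°.
Rainbow angle = D_min − 180° = 53.478°.

53.5°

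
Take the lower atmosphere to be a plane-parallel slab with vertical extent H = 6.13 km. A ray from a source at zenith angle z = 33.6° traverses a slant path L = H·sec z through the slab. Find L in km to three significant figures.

7.36 km

sec z = 1/cos 33.6° = 1.2006.
L = 6.13 × 1.2006 = 7.360 km.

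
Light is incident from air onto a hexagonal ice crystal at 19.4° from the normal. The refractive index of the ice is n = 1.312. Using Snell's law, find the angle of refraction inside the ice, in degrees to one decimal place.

Snell: sin θ_r = sin θ_i / n = sin 19.4° / 1.312 = 0.3322 / 1.312 = 0.2532.
θ_r = arcsin(0.2532) = 14.67°.

14.7°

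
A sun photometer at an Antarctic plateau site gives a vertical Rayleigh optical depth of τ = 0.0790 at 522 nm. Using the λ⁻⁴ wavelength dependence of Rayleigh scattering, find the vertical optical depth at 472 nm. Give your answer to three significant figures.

τ(472 nm) = τ(522 nm) × (522/472)⁴ = 0.0790 × (1.1059)⁴ = 0.0790 × 1.4959 = 0.1182.

0.118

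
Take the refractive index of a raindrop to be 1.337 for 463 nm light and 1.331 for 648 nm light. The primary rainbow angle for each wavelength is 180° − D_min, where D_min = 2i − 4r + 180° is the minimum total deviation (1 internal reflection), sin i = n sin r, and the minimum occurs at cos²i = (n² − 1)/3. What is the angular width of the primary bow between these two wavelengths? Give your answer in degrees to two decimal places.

0.87°

At 463 nm (n = 1.337): cos²i = 0.26252 → i = 59.178°, r = 39.964°, D_min = 138.500°, rainbow angle = 41.500°.
At 648 nm (n = 1.331): cos²i = 0.25719 → i = 59.527°, r = 40.356°, D_min = 137.630°, rainbow angle = 42.370°.
Angular width = |41.500° − 42.370°| = 0.870°.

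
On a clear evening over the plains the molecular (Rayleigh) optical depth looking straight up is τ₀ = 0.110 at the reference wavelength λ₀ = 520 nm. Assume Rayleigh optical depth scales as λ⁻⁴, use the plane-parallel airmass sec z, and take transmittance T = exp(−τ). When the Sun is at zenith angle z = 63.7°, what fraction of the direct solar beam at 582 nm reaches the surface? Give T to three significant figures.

0.854

sec 63.7° = 2.2570.
τ = 0.110 × (520/582)⁴ × 2.2570 = 0.110 × 0.6373 × 2.2570 = 0.1582.
T = exp(−0.1582) = 0.8537.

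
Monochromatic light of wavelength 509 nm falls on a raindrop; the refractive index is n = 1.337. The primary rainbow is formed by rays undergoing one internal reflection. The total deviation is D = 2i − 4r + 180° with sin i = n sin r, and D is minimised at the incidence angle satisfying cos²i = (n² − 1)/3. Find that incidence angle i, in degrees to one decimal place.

cos²i = (1.337² − 1)/3 = (1.78757 − 1)/3 = 0.26252.
cos i = 0.51237, so i = 59.178°.

59.2°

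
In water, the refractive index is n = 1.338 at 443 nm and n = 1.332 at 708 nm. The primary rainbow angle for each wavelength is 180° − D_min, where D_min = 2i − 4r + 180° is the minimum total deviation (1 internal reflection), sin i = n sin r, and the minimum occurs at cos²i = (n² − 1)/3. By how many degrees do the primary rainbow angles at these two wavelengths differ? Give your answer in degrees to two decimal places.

0.87°

At 443 nm (n = 1.338): cos²i = 0.26341 → i = 59.120°, r = 39.899°, D_min = 138.643°, rainbow angle = 41.357°.
At 708 nm (n = 1.332): cos²i = 0.25807 → i = 59.469°, r = 40.290°, D_min = 137.776°, rainbow angle = 42.224°.
Angular width = |41.357° − 42.224°| = 0.867°.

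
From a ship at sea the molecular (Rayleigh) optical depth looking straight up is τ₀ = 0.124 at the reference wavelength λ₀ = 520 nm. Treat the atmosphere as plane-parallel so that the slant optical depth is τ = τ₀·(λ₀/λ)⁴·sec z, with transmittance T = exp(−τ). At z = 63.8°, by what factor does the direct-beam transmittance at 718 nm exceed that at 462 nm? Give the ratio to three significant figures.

Airmass: sec 63.8° = 2.2650.
τ(718 nm) = 0.124 × (520/718)⁴ × 2.2650 = 0.124 × 0.2751 × 2.2650 = 0.0773.
τ(462 nm) = 0.124 × (520/462)⁴ × 2.2650 = 0.124 × 1.6049 × 2.2650 = 0.4507.
T(718)/T(462) = exp(τ_B − τ_A) = exp(0.3735) = 1.4528.

1.45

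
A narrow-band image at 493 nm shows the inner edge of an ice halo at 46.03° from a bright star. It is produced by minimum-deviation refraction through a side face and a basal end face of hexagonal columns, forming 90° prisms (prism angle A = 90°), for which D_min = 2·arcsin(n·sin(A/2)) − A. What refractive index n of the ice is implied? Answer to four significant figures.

Rearranging: n = sin((D_min + A)/2) / sin(A/2).
(D_min + A)/2 = (46.03° + 90°)/2 = 68.015°.
n = sin 68.015° / sin 45° = 0.9273 / 0.7071 = 1.3114.

1.311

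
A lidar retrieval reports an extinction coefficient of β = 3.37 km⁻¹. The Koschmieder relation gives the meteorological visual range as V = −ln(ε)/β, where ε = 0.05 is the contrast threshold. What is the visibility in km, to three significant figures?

V = −ln(0.05) / 3.37 = 2.996 / 3.37 = 0.8889 km.

0.889 km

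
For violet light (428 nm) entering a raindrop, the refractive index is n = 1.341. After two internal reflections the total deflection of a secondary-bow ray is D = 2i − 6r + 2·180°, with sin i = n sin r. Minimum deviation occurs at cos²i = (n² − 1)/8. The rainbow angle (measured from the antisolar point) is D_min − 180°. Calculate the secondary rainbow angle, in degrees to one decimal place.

53.0°

cos²i = (1.79828 − 1)/8 = 0.09979; i = arccos(0.31589) = 71.586°.
sin r = sin 71.586°/1.341 = 0.70753; r = 45.034°.
D_min = 2·71.586° − 6·45.034° + 360° = 232.966°.
Rainbow angle = D_min − 180° = 52.966°.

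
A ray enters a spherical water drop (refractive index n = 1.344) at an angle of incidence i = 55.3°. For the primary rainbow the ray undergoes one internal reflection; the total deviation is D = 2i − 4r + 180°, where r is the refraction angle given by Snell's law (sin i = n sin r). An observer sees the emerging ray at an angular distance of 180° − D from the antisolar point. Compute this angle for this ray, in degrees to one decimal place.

sin r = sin 55.3° / 1.344 = 0.8221/1.344 = 0.6117; r = 37.71°.
D = 2·55.3° − 4·37.71° + 180° = 110.60° − 150.85° + 180° = 139.75°.
Angle from antisolar point = 180° − D = 40.25°.

40.3°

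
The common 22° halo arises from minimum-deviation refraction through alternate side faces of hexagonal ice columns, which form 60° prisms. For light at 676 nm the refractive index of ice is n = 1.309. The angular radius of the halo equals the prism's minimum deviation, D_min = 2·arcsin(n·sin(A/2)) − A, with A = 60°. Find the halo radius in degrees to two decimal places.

n·sin(A/2) = 1.309 × sin 30° = 1.309 × 0.5000 = 0.6545.
D_min = 2·arcsin(0.6545) − 60° = 2 × 40.882° − 60° = 21.763°.

21.76°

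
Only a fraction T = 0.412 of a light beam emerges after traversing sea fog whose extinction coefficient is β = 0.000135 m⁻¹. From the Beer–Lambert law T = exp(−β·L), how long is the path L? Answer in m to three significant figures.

Beer–Lambert: T = exp(−βL) ⇒ L = −ln(T)/β = −ln(0.412)/0.000135 = 0.8867/0.000135 = 6568 m.

6570 m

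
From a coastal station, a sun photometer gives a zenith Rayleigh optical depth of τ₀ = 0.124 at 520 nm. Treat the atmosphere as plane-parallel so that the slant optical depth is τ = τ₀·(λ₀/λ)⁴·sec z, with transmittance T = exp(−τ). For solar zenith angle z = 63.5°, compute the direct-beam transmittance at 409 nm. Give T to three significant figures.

sec 63.5° = 2.2412.
τ = 0.124 × (520/409)⁴ × 2.2412 = 0.124 × 2.6129 × 2.2412 = 0.7261.
T = exp(−0.7261) = 0.4838.

0.484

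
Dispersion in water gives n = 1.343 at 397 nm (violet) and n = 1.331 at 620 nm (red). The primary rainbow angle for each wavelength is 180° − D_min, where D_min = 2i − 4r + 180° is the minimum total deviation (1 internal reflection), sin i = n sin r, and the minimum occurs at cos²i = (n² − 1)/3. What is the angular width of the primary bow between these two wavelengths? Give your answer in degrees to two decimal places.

1.72°

At 397 nm (n = 1.343): cos²i = 0.26788 → i = 58.830°, r = 39.577°, D_min = 139.354°, rainbow angle = 40.646°.
At 620 nm (n = 1.331): cos²i = 0.25719 → i = 59.527°, r = 40.356°, D_min = 137.630°, rainbow angle = 42.370°.
Angular width = |40.646° − 42.370°| = 1.724°.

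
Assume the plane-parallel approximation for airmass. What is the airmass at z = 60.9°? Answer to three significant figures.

X = sec z = 1/cos 60.9° = 1/0.4863 = 2.0562.

2.06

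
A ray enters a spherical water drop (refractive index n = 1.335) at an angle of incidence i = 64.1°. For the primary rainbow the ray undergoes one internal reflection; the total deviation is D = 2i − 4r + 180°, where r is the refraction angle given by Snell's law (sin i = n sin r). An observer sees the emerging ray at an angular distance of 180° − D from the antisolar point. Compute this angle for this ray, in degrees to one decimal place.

sin r = sin 64.1° / 1.335 = 0.8996/1.335 = 0.6738; r = 42.36°.
D = 2·64.1° − 4·42.36° + 180° = 128.20° − 169.45° + 180° = 138.75°.
Angle from antisolar point = 180° − D = 41.25°.

41.3°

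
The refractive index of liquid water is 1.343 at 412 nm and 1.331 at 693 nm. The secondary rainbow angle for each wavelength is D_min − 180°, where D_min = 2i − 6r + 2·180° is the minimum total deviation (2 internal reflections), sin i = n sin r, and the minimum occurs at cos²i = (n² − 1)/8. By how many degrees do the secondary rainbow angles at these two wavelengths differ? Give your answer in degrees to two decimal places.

At 412 nm (n = 1.343): cos²i = 0.10046 → i = 71.522°, r = 44.928°, D_min = 233.478°, rainbow angle = 53.478°.
At 693 nm (n = 1.331): cos²i = 0.09645 → i = 71.907°, r = 45.575°, D_min = 230.365°, rainbow angle = 50.365°.
Angular width = |53.478° − 50.365°| = 3.113°.

3.11°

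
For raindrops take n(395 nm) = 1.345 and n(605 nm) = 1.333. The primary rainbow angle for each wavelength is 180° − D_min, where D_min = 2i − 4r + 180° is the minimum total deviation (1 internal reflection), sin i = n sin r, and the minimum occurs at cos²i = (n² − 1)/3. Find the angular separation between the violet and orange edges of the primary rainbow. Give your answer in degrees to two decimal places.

At 395 nm (n = 1.345): cos²i = 0.26967 → i = 58.715°, r = 39.448°, D_min = 139.635°, rainbow angle = 40.365°.
At 605 nm (n = 1.333): cos²i = 0.25896 → i = 59.410°, r = 40.225°, D_min = 137.922°, rainbow angle = 42.078°.
Angular width = |40.365° − 42.078°| = 1.713°.

1.71°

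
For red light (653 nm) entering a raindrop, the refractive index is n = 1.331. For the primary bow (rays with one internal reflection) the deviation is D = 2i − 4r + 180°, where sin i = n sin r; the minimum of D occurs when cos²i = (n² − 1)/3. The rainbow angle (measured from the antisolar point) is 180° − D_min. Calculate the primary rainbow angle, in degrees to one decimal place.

cos²i = (1.77156 − 1)/3 = 0.25719; i = arccos(0.50714) = 59.527°.
sin r = sin 59.527°/1.331 = 0.64753; r = 40.356°.
D_min = 2·59.527° − 4·40.356° + 180° = 137.630°.
Rainbow angle = 180° − D_min = 42.370°.

42.4°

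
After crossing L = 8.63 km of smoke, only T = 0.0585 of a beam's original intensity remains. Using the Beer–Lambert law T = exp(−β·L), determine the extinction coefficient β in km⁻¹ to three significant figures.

Beer–Lambert: T = exp(−βL) ⇒ β = −ln(T)/L = −ln(0.0585)/8.63 = 2.8387/8.63 = 0.3289 km⁻¹.

0.329 km⁻¹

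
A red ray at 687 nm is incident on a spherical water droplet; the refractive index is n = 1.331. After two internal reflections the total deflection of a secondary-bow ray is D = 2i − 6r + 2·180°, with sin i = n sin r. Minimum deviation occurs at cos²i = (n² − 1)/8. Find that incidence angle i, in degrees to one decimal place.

cos²i = (1.331² − 1)/8 = (1.77156 − 1)/8 = 0.09645.
cos i = 0.31056, so i = 71.907°.

71.9°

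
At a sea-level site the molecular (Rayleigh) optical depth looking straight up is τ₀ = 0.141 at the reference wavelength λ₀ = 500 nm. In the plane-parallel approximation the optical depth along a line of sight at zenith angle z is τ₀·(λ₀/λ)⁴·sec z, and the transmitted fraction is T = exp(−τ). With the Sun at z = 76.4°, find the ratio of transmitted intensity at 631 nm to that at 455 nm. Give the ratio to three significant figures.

Airmass: sec 76.4° = 4.2527.
τ(631 nm) = 0.141 × (500/631)⁴ × 4.2527 = 0.141 × 0.3942 × 4.2527 = 0.2364.
τ(455 nm) = 0.141 × (500/455)⁴ × 4.2527 = 0.141 × 1.4583 × 4.2527 = 0.8744.
T(631)/T(455) = exp(τ_B − τ_A) = exp(0.6380) = 1.8927.

1.89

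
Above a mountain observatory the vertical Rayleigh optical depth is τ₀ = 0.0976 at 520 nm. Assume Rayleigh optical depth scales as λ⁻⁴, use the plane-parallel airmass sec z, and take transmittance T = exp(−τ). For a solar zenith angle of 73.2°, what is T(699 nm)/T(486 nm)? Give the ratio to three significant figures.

1.40

Airmass: sec 73.2° = 3.4598.
τ(699 nm) = 0.0976 × (520/699)⁴ × 3.4598 = 0.0976 × 0.3063 × 3.4598 = 0.1034.
τ(486 nm) = 0.0976 × (520/486)⁴ × 3.4598 = 0.0976 × 1.3106 × 3.4598 = 0.4426.
T(699)/T(486) = exp(τ_B − τ_A) = exp(0.3391) = 1.4037.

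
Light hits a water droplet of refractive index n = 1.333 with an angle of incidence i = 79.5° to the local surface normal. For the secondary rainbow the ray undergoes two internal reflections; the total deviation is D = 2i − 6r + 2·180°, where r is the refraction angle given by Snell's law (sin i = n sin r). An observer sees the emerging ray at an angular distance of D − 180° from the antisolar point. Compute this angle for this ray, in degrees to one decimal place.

53.8°

sin r = sin 79.5° / 1.333 = 0.9833/1.333 = 0.7376; r = 47.53°.
D = 2·79.5° − 6·47.53° + 2·180° = 159.00° − 285.18° + 360° = 233.82°.
Angle from antisolar point = D − 180° = 53.82°.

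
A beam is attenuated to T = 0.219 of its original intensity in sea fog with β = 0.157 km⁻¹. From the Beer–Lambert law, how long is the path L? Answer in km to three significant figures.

9.67 km

Beer–Lambert: T = exp(−βL) ⇒ L = −ln(T)/β = −ln(0.219)/0.157 = 1.5187/0.157 = 9.673 km.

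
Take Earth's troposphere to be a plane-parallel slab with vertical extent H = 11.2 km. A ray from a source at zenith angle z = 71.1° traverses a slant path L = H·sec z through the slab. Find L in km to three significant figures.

34.6 km

sec z = 1/cos 71.1° = 3.0872.
L = 11.2 × 3.0872 = 34.577 km.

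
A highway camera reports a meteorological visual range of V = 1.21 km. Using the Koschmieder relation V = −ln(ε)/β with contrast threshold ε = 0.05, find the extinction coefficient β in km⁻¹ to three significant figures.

2.48 km⁻¹

β = −ln(0.05) / V = 2.996 / 1.21 = 2.4758 km⁻¹.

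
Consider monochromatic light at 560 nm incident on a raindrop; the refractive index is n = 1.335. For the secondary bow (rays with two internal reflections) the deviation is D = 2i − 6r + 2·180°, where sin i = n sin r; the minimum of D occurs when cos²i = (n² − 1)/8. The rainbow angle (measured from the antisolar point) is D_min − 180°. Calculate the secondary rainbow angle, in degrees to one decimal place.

51.4°

cos²i = (1.78222 − 1)/8 = 0.09778; i = arccos(0.31269) = 71.778°.
sin r = sin 71.778°/1.335 = 0.71150; r = 45.357°.
D_min = 2·71.778° − 6·45.357° + 360° = 231.414°.
Rainbow angle = D_min − 180° = 51.414°.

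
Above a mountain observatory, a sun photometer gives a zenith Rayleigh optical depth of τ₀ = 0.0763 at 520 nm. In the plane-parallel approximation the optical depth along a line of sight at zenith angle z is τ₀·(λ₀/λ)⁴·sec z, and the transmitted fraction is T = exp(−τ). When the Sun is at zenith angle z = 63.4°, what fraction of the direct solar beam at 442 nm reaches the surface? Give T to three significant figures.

0.721

sec 63.4° = 2.2333.
τ = 0.0763 × (520/442)⁴ × 2.2333 = 0.0763 × 1.9157 × 2.2333 = 0.3264.
T = exp(−0.3264) = 0.7215.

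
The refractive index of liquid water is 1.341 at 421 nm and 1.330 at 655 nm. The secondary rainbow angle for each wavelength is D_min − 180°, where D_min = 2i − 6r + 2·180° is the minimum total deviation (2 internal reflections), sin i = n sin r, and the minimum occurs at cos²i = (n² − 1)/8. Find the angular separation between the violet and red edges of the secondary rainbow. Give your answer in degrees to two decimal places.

2.86°

At 421 nm (n = 1.341): cos²i = 0.09979 → i = 71.586°, r = 45.034°, D_min = 232.966°, rainbow angle = 52.966°.
At 655 nm (n = 1.330): cos²i = 0.09611 → i = 71.940°, r = 45.630°, D_min = 230.101°, rainbow angle = 50.101°.
Angular width = |52.966° − 50.101°| = 2.865°.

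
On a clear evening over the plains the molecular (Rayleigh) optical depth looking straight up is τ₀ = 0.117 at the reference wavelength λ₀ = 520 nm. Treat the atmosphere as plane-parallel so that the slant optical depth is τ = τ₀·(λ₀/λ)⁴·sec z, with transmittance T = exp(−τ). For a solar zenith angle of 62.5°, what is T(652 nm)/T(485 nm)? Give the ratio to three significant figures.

Airmass: sec 62.5° = 2.1657.
τ(652 nm) = 0.117 × (520/652)⁴ × 2.1657 = 0.117 × 0.4046 × 2.1657 = 0.1025.
τ(485 nm) = 0.117 × (520/485)⁴ × 2.1657 = 0.117 × 1.3214 × 2.1657 = 0.3348.
T(652)/T(485) = exp(τ_B − τ_A) = exp(0.2323) = 1.2615.

1.26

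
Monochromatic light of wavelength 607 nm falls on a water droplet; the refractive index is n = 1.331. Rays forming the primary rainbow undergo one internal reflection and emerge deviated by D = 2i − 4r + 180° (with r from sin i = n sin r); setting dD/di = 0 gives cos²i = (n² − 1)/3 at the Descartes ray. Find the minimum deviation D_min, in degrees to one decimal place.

cos²i = (1.77156 − 1)/3 = 0.25719; i = arccos(0.50714) = 59.527°.
sin r = sin 59.527°/1.331 = 0.64753; r = 40.356°.
D_min = 2·59.527° − 4·40.356° + 180° = 137.630°.

137.6°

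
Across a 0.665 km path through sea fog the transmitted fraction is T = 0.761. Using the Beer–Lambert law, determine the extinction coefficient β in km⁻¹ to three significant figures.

0.411 km⁻¹

Beer–Lambert: T = exp(−βL) ⇒ β = −ln(T)/L = −ln(0.761)/0.665 = 0.2731/0.665 = 0.4107 km⁻¹.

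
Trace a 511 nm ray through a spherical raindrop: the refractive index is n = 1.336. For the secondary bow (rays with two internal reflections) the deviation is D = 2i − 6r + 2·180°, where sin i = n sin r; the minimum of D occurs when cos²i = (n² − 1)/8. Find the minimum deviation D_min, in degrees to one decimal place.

cos²i = (1.78490 − 1)/8 = 0.09811; i = arccos(0.31323) = 71.746°.
sin r = sin 71.746°/1.336 = 0.71084; r = 45.303°.
D_min = 2·71.746° − 6·45.303° + 360° = 231.674°.

231.7°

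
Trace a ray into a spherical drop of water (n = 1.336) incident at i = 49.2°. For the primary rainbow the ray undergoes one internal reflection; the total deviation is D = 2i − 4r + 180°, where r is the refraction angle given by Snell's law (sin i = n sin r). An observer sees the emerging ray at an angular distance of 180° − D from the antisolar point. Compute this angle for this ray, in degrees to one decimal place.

39.7°

sin r = sin 49.2° / 1.336 = 0.7570/1.336 = 0.5666; r = 34.51°.
D = 2·49.2° − 4·34.51° + 180° = 98.40° − 138.06° + 180° = 140.34°.
Angle from antisolar point = 180° − D = 39.66°.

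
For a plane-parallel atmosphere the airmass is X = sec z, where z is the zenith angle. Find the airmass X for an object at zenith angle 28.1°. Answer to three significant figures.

X = sec z = 1/cos 28.1° = 1/0.8821 = 1.1336.

1.13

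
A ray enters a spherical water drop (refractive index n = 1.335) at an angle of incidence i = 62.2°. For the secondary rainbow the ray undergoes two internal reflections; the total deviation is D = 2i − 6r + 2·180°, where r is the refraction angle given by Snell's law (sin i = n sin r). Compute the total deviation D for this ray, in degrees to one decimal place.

sin r = sin 62.2° / 1.335 = 0.8846/1.335 = 0.6626; r = 41.50°.
D = 2·62.2° − 6·41.50° + 2·180° = 124.40° − 248.99° + 360° = 235.41°.

235.4°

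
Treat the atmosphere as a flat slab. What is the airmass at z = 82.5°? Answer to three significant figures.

7.66

X = sec z = 1/cos 82.5° = 1/0.1305 = 7.6613.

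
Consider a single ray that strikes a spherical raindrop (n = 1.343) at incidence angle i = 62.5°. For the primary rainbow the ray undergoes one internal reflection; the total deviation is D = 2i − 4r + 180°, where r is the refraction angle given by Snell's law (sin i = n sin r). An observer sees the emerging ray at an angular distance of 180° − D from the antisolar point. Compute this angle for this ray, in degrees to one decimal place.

40.3°

sin r = sin 62.5° / 1.343 = 0.8870/1.343 = 0.6605; r = 41.34°.
D = 2·62.5° − 4·41.34° + 180° = 125.00° − 165.34° + 180° = 139.66°.
Angle from antisolar point = 180° − D = 40.34°.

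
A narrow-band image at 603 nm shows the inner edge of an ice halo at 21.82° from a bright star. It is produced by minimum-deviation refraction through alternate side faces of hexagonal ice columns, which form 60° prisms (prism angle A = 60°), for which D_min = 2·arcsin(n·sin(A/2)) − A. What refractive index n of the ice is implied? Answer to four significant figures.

Rearranging: n = sin((D_min + A)/2) / sin(A/2).
(D_min + A)/2 = (21.82° + 60°)/2 = 40.910°.
n = sin 40.910° / sin 30° = 0.6549 / 0.5000 = 1.3097.

1.310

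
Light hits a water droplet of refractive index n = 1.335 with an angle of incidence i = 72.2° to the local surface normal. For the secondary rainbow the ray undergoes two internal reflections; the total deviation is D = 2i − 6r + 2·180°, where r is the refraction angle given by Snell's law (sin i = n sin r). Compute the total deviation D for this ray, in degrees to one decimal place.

sin r = sin 72.2° / 1.335 = 0.9521/1.335 = 0.7132; r = 45.50°.
D = 2·72.2° − 6·45.50° + 2·180° = 144.40° − 272.98° + 360° = 231.42°.

231.4°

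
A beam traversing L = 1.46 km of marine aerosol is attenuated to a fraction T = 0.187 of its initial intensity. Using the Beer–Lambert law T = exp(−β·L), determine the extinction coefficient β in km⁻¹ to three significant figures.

Beer–Lambert: T = exp(−βL) ⇒ β = −ln(T)/L = −ln(0.187)/1.46 = 1.6766/1.46 = 1.148 km⁻¹.

1.15 km⁻¹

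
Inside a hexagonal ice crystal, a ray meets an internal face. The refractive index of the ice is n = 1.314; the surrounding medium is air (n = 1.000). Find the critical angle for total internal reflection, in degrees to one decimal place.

sin θ_c = n_air / n = 1.000 / 1.314 = 0.7610.
θ_c = arcsin(0.7610) = 49.56°.

49.6°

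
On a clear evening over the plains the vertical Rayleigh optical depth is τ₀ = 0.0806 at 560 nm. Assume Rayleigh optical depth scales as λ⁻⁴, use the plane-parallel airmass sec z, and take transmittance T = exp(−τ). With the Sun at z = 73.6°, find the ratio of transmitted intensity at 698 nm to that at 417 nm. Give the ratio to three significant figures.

2.25

Airmass: sec 73.6° = 3.5418.
τ(698 nm) = 0.0806 × (560/698)⁴ × 3.5418 = 0.0806 × 0.4143 × 3.5418 = 0.1183.
τ(417 nm) = 0.0806 × (560/417)⁴ × 3.5418 = 0.0806 × 3.2524 × 3.5418 = 0.9285.
T(698)/T(417) = exp(τ_B − τ_A) = exp(0.8102) = 2.2483.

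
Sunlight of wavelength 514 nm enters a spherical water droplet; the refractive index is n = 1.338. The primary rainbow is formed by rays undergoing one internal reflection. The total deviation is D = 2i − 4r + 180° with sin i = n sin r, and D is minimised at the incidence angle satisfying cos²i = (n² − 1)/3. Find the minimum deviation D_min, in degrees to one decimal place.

cos²i = (1.79024 − 1)/3 = 0.26341; i = arccos(0.51324) = 59.120°.
sin r = sin 59.120°/1.338 = 0.64144; r = 39.899°.
D_min = 2·59.120° − 4·39.899° + 180° = 138.643°.

138.6°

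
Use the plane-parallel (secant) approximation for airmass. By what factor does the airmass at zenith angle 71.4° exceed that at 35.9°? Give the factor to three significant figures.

2.54

X(71.4°)/X(35.9°) = sec 71.4° / sec 35.9° = cos 35.9° / cos 71.4° = 0.8100/0.3190 = 2.5396.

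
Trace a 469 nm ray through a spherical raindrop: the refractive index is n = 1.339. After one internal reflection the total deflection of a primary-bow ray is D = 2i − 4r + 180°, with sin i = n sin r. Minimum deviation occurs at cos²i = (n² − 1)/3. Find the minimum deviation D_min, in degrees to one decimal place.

138.8°

cos²i = (1.79292 − 1)/3 = 0.26431; i = arccos(0.51411) = 59.062°.
sin r = sin 59.062°/1.339 = 0.64057; r = 39.834°.
D_min = 2·59.062° − 4·39.834° + 180° = 138.786°.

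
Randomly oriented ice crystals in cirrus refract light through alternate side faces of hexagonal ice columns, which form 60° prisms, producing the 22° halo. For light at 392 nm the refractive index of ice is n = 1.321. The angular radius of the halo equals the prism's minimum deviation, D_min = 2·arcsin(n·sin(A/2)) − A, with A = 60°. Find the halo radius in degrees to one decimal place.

n·sin(A/2) = 1.321 × sin 30° = 1.321 × 0.5000 = 0.6605.
D_min = 2·arcsin(0.6605) − 60° = 2 × 41.338° − 60° = 22.676°.

22.7°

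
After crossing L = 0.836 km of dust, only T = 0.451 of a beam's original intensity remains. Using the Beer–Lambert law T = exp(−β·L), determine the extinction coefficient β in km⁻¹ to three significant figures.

Beer–Lambert: T = exp(−βL) ⇒ β = −ln(T)/L = −ln(0.451)/0.836 = 0.7963/0.836 = 0.9525 km⁻¹.

0.952 km⁻¹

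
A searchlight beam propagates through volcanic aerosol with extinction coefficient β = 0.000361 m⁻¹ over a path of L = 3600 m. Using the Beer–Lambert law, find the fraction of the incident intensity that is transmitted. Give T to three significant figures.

τ = β·L = 0.000361 × 3600 = 1.2996.
T = exp(−1.2996) = 0.2726.

0.273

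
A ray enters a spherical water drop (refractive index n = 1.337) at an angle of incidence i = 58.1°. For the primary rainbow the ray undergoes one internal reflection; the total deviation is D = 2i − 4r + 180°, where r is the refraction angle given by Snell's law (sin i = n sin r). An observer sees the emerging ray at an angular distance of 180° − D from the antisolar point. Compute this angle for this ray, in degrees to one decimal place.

41.5°

sin r = sin 58.1° / 1.337 = 0.8490/1.337 = 0.6350; r = 39.42°.
D = 2·58.1° − 4·39.42° + 180° = 116.20° − 157.67° + 180° = 138.53°.
Angle from antisolar point = 180° − D = 41.47°.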